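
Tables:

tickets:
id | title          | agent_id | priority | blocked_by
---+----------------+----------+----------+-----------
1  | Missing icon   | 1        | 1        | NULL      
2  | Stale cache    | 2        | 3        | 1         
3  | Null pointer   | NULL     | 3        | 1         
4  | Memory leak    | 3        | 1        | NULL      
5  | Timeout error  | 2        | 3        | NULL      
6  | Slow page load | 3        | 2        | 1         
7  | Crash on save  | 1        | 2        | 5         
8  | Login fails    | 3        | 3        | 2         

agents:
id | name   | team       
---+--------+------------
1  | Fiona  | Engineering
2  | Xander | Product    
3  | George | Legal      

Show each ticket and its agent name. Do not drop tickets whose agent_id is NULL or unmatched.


LEFT JOIN keeps every row from tickets (the left table); where agent_id has no match in agents, the agent columns become NULL. Walk through each ticket:
  - ticket 1 (Missing icon): agent_id=1 -> matches Fiona
  - ticket 2 (Stale cache): agent_id=2 -> matches Xander
  - ticket 3 (Null pointer): agent_id=NULL, no match -> kept with NULL
  - ticket 4 (Memory leak): agent_id=3 -> matches George
  - ticket 5 (Timeout error): agent_id=2 -> matches Xander
  - ticket 6 (Slow page load): agent_id=3 -> matches George
  - ticket 7 (Crash on save): agent_id=1 -> matches Fiona
  - ticket 8 (Login fails): agent_id=3 -> matches George
All 8 rows appear; 1 has NULL agent.

SQL:
SELECT a.title, b.name AS agent
FROM tickets a
LEFT JOIN agents b ON a.agent_id = b.id

Result:
title          | agent 
---------------+-------
Missing icon   | Fiona 
Stale cache    | Xander
Null pointer   | NULL  
Memory leak    | George
Timeout error  | Xander
Slow page load | George
Crash on save  | Fiona 
Login fails    | George


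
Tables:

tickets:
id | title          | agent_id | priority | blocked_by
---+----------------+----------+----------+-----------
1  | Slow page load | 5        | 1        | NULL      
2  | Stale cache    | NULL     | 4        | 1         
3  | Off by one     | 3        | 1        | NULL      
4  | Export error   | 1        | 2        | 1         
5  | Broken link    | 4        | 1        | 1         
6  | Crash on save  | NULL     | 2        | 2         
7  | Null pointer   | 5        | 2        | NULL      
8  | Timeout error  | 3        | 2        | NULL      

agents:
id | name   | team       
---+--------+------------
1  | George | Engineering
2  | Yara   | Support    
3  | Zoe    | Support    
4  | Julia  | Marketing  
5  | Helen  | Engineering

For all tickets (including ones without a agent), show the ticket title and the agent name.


LEFT JOIN keeps every row from tickets (the left table); where agent_id has no match in agents, the agent columns become NULL. Walk through each ticket:
  - ticket 1 (Slow page load): agent_id=5 -> matches Helen
  - ticket 2 (Stale cache): agent_id=NULL, no match -> kept with NULL
  - ticket 3 (Off by one): agent_id=3 -> matches Zoe
  - ticket 4 (Export error): agent_id=1 -> matches George
  - ticket 5 (Broken link): agent_id=4 -> matches Julia
  - ticket 6 (Crash on save): agent_id=NULL, no match -> kept with NULL
  - ticket 7 (Null pointer): agent_id=5 -> matches Helen
  - ticket 8 (Timeout error): agent_id=3 -> matches Zoe
All 8 rows appear; 2 have NULL agent.

SQL:
SELECT a.title, b.name AS agent
FROM tickets a
LEFT JOIN agents b ON a.agent_id = b.id

Result:
title          | agent 
---------------+-------
Slow page load | Helen 
Stale cache    | NULL  
Off by one     | Zoe   
Export error   | George
Broken link    | Julia 
Crash on save  | NULL  
Null pointer   | Helen 
Timeout error  | Zoe   


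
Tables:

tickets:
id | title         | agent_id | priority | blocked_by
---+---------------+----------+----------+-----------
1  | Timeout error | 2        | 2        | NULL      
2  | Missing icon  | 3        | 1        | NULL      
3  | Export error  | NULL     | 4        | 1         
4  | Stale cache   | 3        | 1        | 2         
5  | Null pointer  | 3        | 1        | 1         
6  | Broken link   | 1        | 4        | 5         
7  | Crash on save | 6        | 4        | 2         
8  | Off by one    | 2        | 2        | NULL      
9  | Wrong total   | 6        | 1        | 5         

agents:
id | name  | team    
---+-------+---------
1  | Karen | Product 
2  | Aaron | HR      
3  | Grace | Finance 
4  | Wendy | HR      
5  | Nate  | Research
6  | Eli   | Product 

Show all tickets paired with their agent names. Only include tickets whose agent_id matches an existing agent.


INNER JOIN keeps only tickets rows whose agent_id matches an id in agents. Walk through each ticket:
  - ticket 1 (Timeout error): agent_id=2 -> matches Aaron
  - ticket 2 (Missing icon): agent_id=3 -> matches Grace
  - ticket 3 (Export error): agent_id=NULL, no match -> dropped
  - ticket 4 (Stale cache): agent_id=3 -> matches Grace
  - ticket 5 (Null pointer): agent_id=3 -> matches Grace
  - ticket 6 (Broken link): agent_id=1 -> matches Karen
  - ticket 7 (Crash on save): agent_id=6 -> matches Eli
  - ticket 8 (Off by one): agent_id=2 -> matches Aaron
  - ticket 9 (Wrong total): agent_id=6 -> matches Eli
So 1 of 9 rows is dropped.

SQL:
SELECT a.title, b.name AS agent
FROM tickets a
INNER JOIN agents b ON a.agent_id = b.id

Result:
title         | agent
--------------+------
Timeout error | Aaron
Missing icon  | Grace
Stale cache   | Grace
Null pointer  | Grace
Broken link   | Karen
Crash on save | Eli  
Off by one    | Aaron
Wrong total   | Eli  


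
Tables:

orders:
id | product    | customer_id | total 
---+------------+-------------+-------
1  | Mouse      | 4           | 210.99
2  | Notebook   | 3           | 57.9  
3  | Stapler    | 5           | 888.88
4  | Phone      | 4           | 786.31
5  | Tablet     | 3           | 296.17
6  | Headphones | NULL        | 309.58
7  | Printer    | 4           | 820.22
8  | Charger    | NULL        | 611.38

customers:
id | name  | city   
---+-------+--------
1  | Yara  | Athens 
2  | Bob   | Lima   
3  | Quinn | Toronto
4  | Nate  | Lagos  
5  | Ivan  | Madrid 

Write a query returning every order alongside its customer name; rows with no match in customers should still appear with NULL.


LEFT JOIN keeps every row from orders (the left table); where customer_id has no match in customers, the customer columns become NULL. Walk through each order:
  - order 1 (Mouse): customer_id=4 -> matches Nate
  - order 2 (Notebook): customer_id=3 -> matches Quinn
  - order 3 (Stapler): customer_id=5 -> matches Ivan
  - order 4 (Phone): customer_id=4 -> matches Nate
  - order 5 (Tablet): customer_id=3 -> matches Quinn
  - order 6 (Headphones): customer_id=NULL, no match -> kept with NULL
  - order 7 (Printer): customer_id=4 -> matches Nate
  - order 8 (Charger): customer_id=NULL, no match -> kept with NULL
All 8 rows appear; 2 have NULL customer.

SQL:
SELECT a.product, b.name AS customer
FROM orders a
LEFT JOIN customers b ON a.customer_id = b.id

Result:
product    | customer
-----------+---------
Mouse      | Nate    
Notebook   | Quinn   
Stapler    | Ivan    
Phone      | Nate    
Tablet     | Quinn   
Headphones | NULL    
Printer    | Nate    
Charger    | NULL    


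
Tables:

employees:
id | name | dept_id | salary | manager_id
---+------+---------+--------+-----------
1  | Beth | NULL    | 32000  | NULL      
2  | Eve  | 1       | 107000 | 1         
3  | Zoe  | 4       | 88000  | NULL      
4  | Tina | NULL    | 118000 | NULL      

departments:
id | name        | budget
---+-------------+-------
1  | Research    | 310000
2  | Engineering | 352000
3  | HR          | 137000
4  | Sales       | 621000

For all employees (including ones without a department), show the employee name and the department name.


LEFT JOIN keeps every row from employees (the left table); where dept_id has no match in departments, the department columns become NULL. Walk through each employee:
  - employee 1 (Beth): dept_id=NULL, no match -> kept with NULL
  - employee 2 (Eve): dept_id=1 -> matches Research
  - employee 3 (Zoe): dept_id=4 -> matches Sales
  - employee 4 (Tina): dept_id=NULL, no match -> kept with NULL
All 4 rows appear; 2 have NULL department.

SQL:
SELECT a.name, b.name AS department
FROM employees a
LEFT JOIN departments b ON a.dept_id = b.id

Result:
name | department
-----+-----------
Beth | NULL      
Eve  | Research  
Zoe  | Sales     
Tina | NULL      


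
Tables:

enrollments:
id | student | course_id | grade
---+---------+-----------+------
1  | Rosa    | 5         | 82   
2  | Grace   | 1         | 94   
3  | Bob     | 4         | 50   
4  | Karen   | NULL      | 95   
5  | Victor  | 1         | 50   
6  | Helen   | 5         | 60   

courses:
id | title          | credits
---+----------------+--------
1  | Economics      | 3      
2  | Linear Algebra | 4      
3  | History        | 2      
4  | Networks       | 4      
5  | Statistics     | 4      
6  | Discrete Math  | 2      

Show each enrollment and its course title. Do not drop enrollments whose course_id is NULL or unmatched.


LEFT JOIN keeps every row from enrollments (the left table); where course_id has no match in courses, the course columns become NULL. Walk through each enrollment:
  - enrollment 1 (Rosa): course_id=5 -> matches Statistics
  - enrollment 2 (Grace): course_id=1 -> matches Economics
  - enrollment 3 (Bob): course_id=4 -> matches Networks
  - enrollment 4 (Karen): course_id=NULL, no match -> kept with NULL
  - enrollment 5 (Victor): course_id=1 -> matches Economics
  - enrollment 6 (Helen): course_id=5 -> matches Statistics
All 6 rows appear; 1 has NULL course.

SQL:
SELECT a.student, b.title AS course
FROM enrollments a
LEFT JOIN courses b ON a.course_id = b.id

Result:
student | course    
--------+-----------
Rosa    | Statistics
Grace   | Economics 
Bob     | Networks  
Karen   | NULL      
Victor  | Economics 
Helen   | Statistics


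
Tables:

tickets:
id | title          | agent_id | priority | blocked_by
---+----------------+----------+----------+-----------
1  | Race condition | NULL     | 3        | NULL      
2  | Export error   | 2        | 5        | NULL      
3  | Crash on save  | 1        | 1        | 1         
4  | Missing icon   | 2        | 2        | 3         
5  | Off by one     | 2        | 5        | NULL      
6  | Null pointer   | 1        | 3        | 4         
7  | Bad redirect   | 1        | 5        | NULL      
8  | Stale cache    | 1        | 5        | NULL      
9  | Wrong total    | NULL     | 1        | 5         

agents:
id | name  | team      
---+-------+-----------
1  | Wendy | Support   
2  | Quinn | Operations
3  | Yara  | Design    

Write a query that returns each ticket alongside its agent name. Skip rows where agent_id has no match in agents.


INNER JOIN keeps only tickets rows whose agent_id matches an id in agents. Walk through each ticket:
  - ticket 1 (Race condition): agent_id=NULL, no match -> dropped
  - ticket 2 (Export error): agent_id=2 -> matches Quinn
  - ticket 3 (Crash on save): agent_id=1 -> matches Wendy
  - ticket 4 (Missing icon): agent_id=2 -> matches Quinn
  - ticket 5 (Off by one): agent_id=2 -> matches Quinn
  - ticket 6 (Null pointer): agent_id=1 -> matches Wendy
  - ticket 7 (Bad redirect): agent_id=1 -> matches Wendy
  - ticket 8 (Stale cache): agent_id=1 -> matches Wendy
  - ticket 9 (Wrong total): agent_id=NULL, no match -> dropped
So 2 of 9 rows are dropped.

SQL:
SELECT a.title, b.name AS agent
FROM tickets a
INNER JOIN agents b ON a.agent_id = b.id

Result:
title         | agent
--------------+------
Export error  | Quinn
Crash on save | Wendy
Missing icon  | Quinn
Off by one    | Quinn
Null pointer  | Wendy
Bad redirect  | Wendy
Stale cache   | Wendy


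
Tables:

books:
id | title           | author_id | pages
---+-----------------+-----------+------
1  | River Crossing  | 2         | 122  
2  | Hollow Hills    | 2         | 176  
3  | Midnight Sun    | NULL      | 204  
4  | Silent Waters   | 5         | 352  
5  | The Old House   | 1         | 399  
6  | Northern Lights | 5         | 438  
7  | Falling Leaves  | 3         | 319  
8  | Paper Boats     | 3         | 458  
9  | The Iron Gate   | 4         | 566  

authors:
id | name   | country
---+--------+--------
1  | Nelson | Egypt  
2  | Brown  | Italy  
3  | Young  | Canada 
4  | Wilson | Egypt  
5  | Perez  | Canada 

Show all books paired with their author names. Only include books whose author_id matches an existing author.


INNER JOIN keeps only books rows whose author_id matches an id in authors. Walk through each book:
  - book 1 (River Crossing): author_id=2 -> matches Brown
  - book 2 (Hollow Hills): author_id=2 -> matches Brown
  - book 3 (Midnight Sun): author_id=NULL, no match -> dropped
  - book 4 (Silent Waters): author_id=5 -> matches Perez
  - book 5 (The Old House): author_id=1 -> matches Nelson
  - book 6 (Northern Lights): author_id=5 -> matches Perez
  - book 7 (Falling Leaves): author_id=3 -> matches Young
  - book 8 (Paper Boats): author_id=3 -> matches Young
  - book 9 (The Iron Gate): author_id=4 -> matches Wilson
So 1 of 9 rows is dropped.

SQL:
SELECT a.title, b.name AS author
FROM books a
INNER JOIN authors b ON a.author_id = b.id

Result:
title           | author
----------------+-------
River Crossing  | Brown 
Hollow Hills    | Brown 
Silent Waters   | Perez 
The Old House   | Nelson
Northern Lights | Perez 
Falling Leaves  | Young 
Paper Boats     | Young 
The Iron Gate   | Wilson


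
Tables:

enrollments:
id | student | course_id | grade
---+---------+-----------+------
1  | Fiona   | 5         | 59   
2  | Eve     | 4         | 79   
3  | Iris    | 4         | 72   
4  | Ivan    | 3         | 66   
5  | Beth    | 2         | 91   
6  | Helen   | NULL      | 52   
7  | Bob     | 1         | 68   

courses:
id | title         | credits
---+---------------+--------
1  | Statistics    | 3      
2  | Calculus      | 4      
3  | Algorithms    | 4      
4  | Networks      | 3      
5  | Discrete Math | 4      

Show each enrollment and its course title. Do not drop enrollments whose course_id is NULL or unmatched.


LEFT JOIN keeps every row from enrollments (the left table); where course_id has no match in courses, the course columns become NULL. Walk through each enrollment:
  - enrollment 1 (Fiona): course_id=5 -> matches Discrete Math
  - enrollment 2 (Eve): course_id=4 -> matches Networks
  - enrollment 3 (Iris): course_id=4 -> matches Networks
  - enrollment 4 (Ivan): course_id=3 -> matches Algorithms
  - enrollment 5 (Beth): course_id=2 -> matches Calculus
  - enrollment 6 (Helen): course_id=NULL, no match -> kept with NULL
  - enrollment 7 (Bob): course_id=1 -> matches Statistics
All 7 rows appear; 1 has NULL course.

SQL:
SELECT a.student, b.title AS course
FROM enrollments a
LEFT JOIN courses b ON a.course_id = b.id

Result:
student | course       
--------+--------------
Fiona   | Discrete Math
Eve     | Networks     
Iris    | Networks     
Ivan    | Algorithms   
Beth    | Calculus     
Helen   | NULL         
Bob     | Statistics   


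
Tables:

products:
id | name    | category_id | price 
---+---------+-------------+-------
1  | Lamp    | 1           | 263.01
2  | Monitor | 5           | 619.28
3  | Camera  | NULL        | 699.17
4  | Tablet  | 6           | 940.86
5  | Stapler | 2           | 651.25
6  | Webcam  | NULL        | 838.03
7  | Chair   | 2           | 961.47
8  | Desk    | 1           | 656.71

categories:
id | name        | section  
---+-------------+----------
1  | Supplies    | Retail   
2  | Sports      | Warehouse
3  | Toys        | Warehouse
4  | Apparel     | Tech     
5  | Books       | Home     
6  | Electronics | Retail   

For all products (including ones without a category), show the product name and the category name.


LEFT JOIN keeps every row from products (the left table); where category_id has no match in categories, the category columns become NULL. Walk through each product:
  - product 1 (Lamp): category_id=1 -> matches Supplies
  - product 2 (Monitor): category_id=5 -> matches Books
  - product 3 (Camera): category_id=NULL, no match -> kept with NULL
  - product 4 (Tablet): category_id=6 -> matches Electronics
  - product 5 (Stapler): category_id=2 -> matches Sports
  - product 6 (Webcam): category_id=NULL, no match -> kept with NULL
  - product 7 (Chair): category_id=2 -> matches Sports
  - product 8 (Desk): category_id=1 -> matches Supplies
All 8 rows appear; 2 have NULL category.

SQL:
SELECT a.name, b.name AS category
FROM products a
LEFT JOIN categories b ON a.category_id = b.id

Result:
name    | category   
--------+------------
Lamp    | Supplies   
Monitor | Books      
Camera  | NULL       
Tablet  | Electronics
Stapler | Sports     
Webcam  | NULL       
Chair   | Sports     
Desk    | Supplies   


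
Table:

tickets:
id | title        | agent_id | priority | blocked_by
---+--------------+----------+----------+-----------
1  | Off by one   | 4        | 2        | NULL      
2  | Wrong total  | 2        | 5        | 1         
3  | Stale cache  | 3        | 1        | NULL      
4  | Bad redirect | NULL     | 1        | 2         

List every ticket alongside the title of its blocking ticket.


This is a self-join: tickets is joined to a second copy of itself, matching each row's blocked_by to another row's id. Use LEFT JOIN so rows with blocked_by=NULL are kept.
  - ticket 1 (Off by one): blocked_by=NULL -> NULL
  - ticket 2 (Wrong total): blocked_by=1 -> Off by one
  - ticket 3 (Stale cache): blocked_by=NULL -> NULL
  - ticket 4 (Bad redirect): blocked_by=2 -> Wrong total

SQL:
SELECT a.title AS item, b.title AS blocked_by
FROM tickets a
LEFT JOIN tickets b ON a.blocked_by = b.id

Result:
item         | blocked_by 
-------------+------------
Off by one   | NULL       
Wrong total  | Off by one 
Stale cache  | NULL       
Bad redirect | Wrong total


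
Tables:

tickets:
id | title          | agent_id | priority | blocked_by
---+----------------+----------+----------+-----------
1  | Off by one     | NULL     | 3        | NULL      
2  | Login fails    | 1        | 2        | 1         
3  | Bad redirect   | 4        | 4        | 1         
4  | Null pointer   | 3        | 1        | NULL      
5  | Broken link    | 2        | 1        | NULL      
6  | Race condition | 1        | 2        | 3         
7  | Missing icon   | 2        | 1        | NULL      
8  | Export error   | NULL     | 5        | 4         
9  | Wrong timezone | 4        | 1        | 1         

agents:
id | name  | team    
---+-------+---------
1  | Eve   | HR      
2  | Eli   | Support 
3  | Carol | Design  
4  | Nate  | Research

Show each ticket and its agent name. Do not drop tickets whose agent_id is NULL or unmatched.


LEFT JOIN keeps every row from tickets (the left table); where agent_id has no match in agents, the agent columns become NULL. Walk through each ticket:
  - ticket 1 (Off by one): agent_id=NULL, no match -> kept with NULL
  - ticket 2 (Login fails): agent_id=1 -> matches Eve
  - ticket 3 (Bad redirect): agent_id=4 -> matches Nate
  - ticket 4 (Null pointer): agent_id=3 -> matches Carol
  - ticket 5 (Broken link): agent_id=2 -> matches Eli
  - ticket 6 (Race condition): agent_id=1 -> matches Eve
  - ticket 7 (Missing icon): agent_id=2 -> matches Eli
  - ticket 8 (Export error): agent_id=NULL, no match -> kept with NULL
  - ticket 9 (Wrong timezone): agent_id=4 -> matches Nate
All 9 rows appear; 2 have NULL agent.

SQL:
SELECT a.title, b.name AS agent
FROM tickets a
LEFT JOIN agents b ON a.agent_id = b.id

Result:
title          | agent
---------------+------
Off by one     | NULL 
Login fails    | Eve  
Bad redirect   | Nate 
Null pointer   | Carol
Broken link    | Eli  
Race condition | Eve  
Missing icon   | Eli  
Export error   | NULL 
Wrong timezone | Nate 


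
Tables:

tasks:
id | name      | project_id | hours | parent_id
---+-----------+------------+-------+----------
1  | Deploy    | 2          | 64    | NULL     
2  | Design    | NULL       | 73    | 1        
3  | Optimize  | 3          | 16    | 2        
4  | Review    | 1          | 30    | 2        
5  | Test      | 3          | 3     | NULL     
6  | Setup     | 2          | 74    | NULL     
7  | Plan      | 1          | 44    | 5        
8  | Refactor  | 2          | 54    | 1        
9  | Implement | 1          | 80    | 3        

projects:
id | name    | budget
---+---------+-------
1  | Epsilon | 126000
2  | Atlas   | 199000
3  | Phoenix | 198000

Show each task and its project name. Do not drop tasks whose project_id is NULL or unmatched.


LEFT JOIN keeps every row from tasks (the left table); where project_id has no match in projects, the project columns become NULL. Walk through each task:
  - task 1 (Deploy): project_id=2 -> matches Atlas
  - task 2 (Design): project_id=NULL, no match -> kept with NULL
  - task 3 (Optimize): project_id=3 -> matches Phoenix
  - task 4 (Review): project_id=1 -> matches Epsilon
  - task 5 (Test): project_id=3 -> matches Phoenix
  - task 6 (Setup): project_id=2 -> matches Atlas
  - task 7 (Plan): project_id=1 -> matches Epsilon
  - task 8 (Refactor): project_id=2 -> matches Atlas
  - task 9 (Implement): project_id=1 -> matches Epsilon
All 9 rows appear; 1 has NULL project.

SQL:
SELECT a.name, b.name AS project
FROM tasks a
LEFT JOIN projects b ON a.project_id = b.id

Result:
name      | project
----------+--------
Deploy    | Atlas  
Design    | NULL   
Optimize  | Phoenix
Review    | Epsilon
Test      | Phoenix
Setup     | Atlas  
Plan      | Epsilon
Refactor  | Atlas  
Implement | Epsilon


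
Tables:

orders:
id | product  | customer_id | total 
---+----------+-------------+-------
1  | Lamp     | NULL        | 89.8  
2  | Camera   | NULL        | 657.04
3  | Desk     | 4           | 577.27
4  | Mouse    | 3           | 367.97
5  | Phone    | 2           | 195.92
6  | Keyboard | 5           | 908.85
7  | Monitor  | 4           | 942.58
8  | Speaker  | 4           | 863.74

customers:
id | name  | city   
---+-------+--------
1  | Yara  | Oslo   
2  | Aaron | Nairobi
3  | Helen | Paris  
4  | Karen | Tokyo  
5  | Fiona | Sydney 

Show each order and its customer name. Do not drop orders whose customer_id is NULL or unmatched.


LEFT JOIN keeps every row from orders (the left table); where customer_id has no match in customers, the customer columns become NULL. Walk through each order:
  - order 1 (Lamp): customer_id=NULL, no match -> kept with NULL
  - order 2 (Camera): customer_id=NULL, no match -> kept with NULL
  - order 3 (Desk): customer_id=4 -> matches Karen
  - order 4 (Mouse): customer_id=3 -> matches Helen
  - order 5 (Phone): customer_id=2 -> matches Aaron
  - order 6 (Keyboard): customer_id=5 -> matches Fiona
  - order 7 (Monitor): customer_id=4 -> matches Karen
  - order 8 (Speaker): customer_id=4 -> matches Karen
All 8 rows appear; 2 have NULL customer.

SQL:
SELECT a.product, b.name AS customer
FROM orders a
LEFT JOIN customers b ON a.customer_id = b.id

Result:
product  | customer
---------+---------
Lamp     | NULL    
Camera   | NULL    
Desk     | Karen   
Mouse    | Helen   
Phone    | Aaron   
Keyboard | Fiona   
Monitor  | Karen   
Speaker  | Karen   


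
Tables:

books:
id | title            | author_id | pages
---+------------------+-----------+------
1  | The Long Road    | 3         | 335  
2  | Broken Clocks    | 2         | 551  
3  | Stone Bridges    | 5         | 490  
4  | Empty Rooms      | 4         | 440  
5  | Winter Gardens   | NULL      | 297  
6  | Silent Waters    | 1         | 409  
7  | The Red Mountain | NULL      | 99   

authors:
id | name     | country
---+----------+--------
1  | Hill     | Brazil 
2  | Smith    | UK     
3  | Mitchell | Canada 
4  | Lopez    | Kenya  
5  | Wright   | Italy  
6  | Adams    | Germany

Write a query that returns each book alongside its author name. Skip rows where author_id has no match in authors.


INNER JOIN keeps only books rows whose author_id matches an id in authors. Walk through each book:
  - book 1 (The Long Road): author_id=3 -> matches Mitchell
  - book 2 (Broken Clocks): author_id=2 -> matches Smith
  - book 3 (Stone Bridges): author_id=5 -> matches Wright
  - book 4 (Empty Rooms): author_id=4 -> matches Lopez
  - book 5 (Winter Gardens): author_id=NULL, no match -> dropped
  - book 6 (Silent Waters): author_id=1 -> matches Hill
  - book 7 (The Red Mountain): author_id=NULL, no match -> dropped
So 2 of 7 rows are dropped.

SQL:
SELECT a.title, b.name AS author
FROM books a
INNER JOIN authors b ON a.author_id = b.id

Result:
title         | author  
--------------+---------
The Long Road | Mitchell
Broken Clocks | Smith   
Stone Bridges | Wright  
Empty Rooms   | Lopez   
Silent Waters | Hill    


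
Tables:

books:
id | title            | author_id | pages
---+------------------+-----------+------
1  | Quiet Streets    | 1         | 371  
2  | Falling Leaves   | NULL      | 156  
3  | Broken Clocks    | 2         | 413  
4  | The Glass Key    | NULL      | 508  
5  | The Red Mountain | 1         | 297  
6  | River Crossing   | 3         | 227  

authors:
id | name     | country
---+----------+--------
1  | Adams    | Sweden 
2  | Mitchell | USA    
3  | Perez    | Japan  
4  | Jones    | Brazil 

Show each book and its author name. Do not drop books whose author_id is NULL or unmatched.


LEFT JOIN keeps every row from books (the left table); where author_id has no match in authors, the author columns become NULL. Walk through each book:
  - book 1 (Quiet Streets): author_id=1 -> matches Adams
  - book 2 (Falling Leaves): author_id=NULL, no match -> kept with NULL
  - book 3 (Broken Clocks): author_id=2 -> matches Mitchell
  - book 4 (The Glass Key): author_id=NULL, no match -> kept with NULL
  - book 5 (The Red Mountain): author_id=1 -> matches Adams
  - book 6 (River Crossing): author_id=3 -> matches Perez
All 6 rows appear; 2 have NULL author.

SQL:
SELECT a.title, b.name AS author
FROM books a
LEFT JOIN authors b ON a.author_id = b.id

Result:
title            | author  
-----------------+---------
Quiet Streets    | Adams   
Falling Leaves   | NULL    
Broken Clocks    | Mitchell
The Glass Key    | NULL    
The Red Mountain | Adams   
River Crossing   | Perez   


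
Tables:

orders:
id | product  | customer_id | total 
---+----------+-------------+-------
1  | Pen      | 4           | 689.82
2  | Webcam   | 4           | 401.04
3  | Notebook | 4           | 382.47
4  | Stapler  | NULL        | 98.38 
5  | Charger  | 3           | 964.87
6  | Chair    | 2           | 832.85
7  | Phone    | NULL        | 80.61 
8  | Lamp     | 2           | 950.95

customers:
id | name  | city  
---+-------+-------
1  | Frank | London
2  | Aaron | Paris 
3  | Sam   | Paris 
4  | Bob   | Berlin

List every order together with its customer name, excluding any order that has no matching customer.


INNER JOIN keeps only orders rows whose customer_id matches an id in customers. Walk through each order:
  - order 1 (Pen): customer_id=4 -> matches Bob
  - order 2 (Webcam): customer_id=4 -> matches Bob
  - order 3 (Notebook): customer_id=4 -> matches Bob
  - order 4 (Stapler): customer_id=NULL, no match -> dropped
  - order 5 (Charger): customer_id=3 -> matches Sam
  - order 6 (Chair): customer_id=2 -> matches Aaron
  - order 7 (Phone): customer_id=NULL, no match -> dropped
  - order 8 (Lamp): customer_id=2 -> matches Aaron
So 2 of 8 rows are dropped.

SQL:
SELECT a.product, b.name AS customer
FROM orders a
INNER JOIN customers b ON a.customer_id = b.id

Result:
product  | customer
---------+---------
Pen      | Bob     
Webcam   | Bob     
Notebook | Bob     
Charger  | Sam     
Chair    | Aaron   
Lamp     | Aaron   


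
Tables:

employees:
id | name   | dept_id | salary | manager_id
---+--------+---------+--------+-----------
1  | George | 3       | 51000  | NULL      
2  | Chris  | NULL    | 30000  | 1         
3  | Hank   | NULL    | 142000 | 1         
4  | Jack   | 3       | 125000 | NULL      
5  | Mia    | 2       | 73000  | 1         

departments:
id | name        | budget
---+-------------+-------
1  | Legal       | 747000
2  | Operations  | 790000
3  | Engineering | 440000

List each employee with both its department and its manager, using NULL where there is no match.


Two LEFT JOINs from the same base table employees: one to departments via dept_id, one to employees itself via manager_id. Both are LEFT so every employee is preserved.
Match against departments:
  - employee 1 (George): dept_id=3 -> matches Engineering
  - employee 2 (Chris): dept_id=NULL, no match -> kept with NULL
  - employee 3 (Hank): dept_id=NULL, no match -> kept with NULL
  - employee 4 (Jack): dept_id=3 -> matches Engineering
  - employee 5 (Mia): dept_id=2 -> matches Operations
Match against employees (self):
  - employee 1 (George): manager_id=NULL -> NULL
  - employee 2 (Chris): manager_id=1 -> George
  - employee 3 (Hank): manager_id=1 -> George
  - employee 4 (Jack): manager_id=NULL -> NULL
  - employee 5 (Mia): manager_id=1 -> George

SQL:
SELECT a.name, b.name AS department, c.name AS manager
FROM employees a
LEFT JOIN departments b ON a.dept_id = b.id
LEFT JOIN employees c ON a.manager_id = c.id

Result:
name   | department  | manager
-------+-------------+--------
George | Engineering | NULL   
Chris  | NULL        | George 
Hank   | NULL        | George 
Jack   | Engineering | NULL   
Mia    | Operations  | George 


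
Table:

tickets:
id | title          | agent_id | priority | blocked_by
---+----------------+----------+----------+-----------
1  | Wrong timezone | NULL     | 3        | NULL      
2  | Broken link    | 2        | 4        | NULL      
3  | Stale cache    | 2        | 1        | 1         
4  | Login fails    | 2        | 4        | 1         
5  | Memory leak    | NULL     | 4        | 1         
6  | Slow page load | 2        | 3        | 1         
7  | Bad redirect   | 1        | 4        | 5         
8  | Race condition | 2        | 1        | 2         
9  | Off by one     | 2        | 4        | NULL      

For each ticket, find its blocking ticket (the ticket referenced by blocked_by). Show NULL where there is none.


This is a self-join: tickets is joined to a second copy of itself, matching each row's blocked_by to another row's id. Use LEFT JOIN so rows with blocked_by=NULL are kept.
  - ticket 1 (Wrong timezone): blocked_by=NULL -> NULL
  - ticket 2 (Broken link): blocked_by=NULL -> NULL
  - ticket 3 (Stale cache): blocked_by=1 -> Wrong timezone
  - ticket 4 (Login fails): blocked_by=1 -> Wrong timezone
  - ticket 5 (Memory leak): blocked_by=1 -> Wrong timezone
  - ticket 6 (Slow page load): blocked_by=1 -> Wrong timezone
  - ticket 7 (Bad redirect): blocked_by=5 -> Memory leak
  - ticket 8 (Race condition): blocked_by=2 -> Broken link
  - ticket 9 (Off by one): blocked_by=NULL -> NULL

SQL:
SELECT a.title AS item, b.title AS blocked_by
FROM tickets a
LEFT JOIN tickets b ON a.blocked_by = b.id

Result:
item           | blocked_by    
---------------+---------------
Wrong timezone | NULL          
Broken link    | NULL          
Stale cache    | Wrong timezone
Login fails    | Wrong timezone
Memory leak    | Wrong timezone
Slow page load | Wrong timezone
Bad redirect   | Memory leak   
Race condition | Broken link   
Off by one     | NULL          


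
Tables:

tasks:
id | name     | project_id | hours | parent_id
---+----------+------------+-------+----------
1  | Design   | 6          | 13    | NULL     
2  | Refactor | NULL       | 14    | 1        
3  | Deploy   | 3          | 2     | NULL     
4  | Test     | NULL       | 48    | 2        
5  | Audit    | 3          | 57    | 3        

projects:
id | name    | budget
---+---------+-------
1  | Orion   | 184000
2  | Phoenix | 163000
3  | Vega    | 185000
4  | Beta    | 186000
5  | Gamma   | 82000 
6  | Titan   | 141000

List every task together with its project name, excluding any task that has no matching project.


INNER JOIN keeps only tasks rows whose project_id matches an id in projects. Walk through each task:
  - task 1 (Design): project_id=6 -> matches Titan
  - task 2 (Refactor): project_id=NULL, no match -> dropped
  - task 3 (Deploy): project_id=3 -> matches Vega
  - task 4 (Test): project_id=NULL, no match -> dropped
  - task 5 (Audit): project_id=3 -> matches Vega
So 2 of 5 rows are dropped.

SQL:
SELECT a.name, b.name AS project
FROM tasks a
INNER JOIN projects b ON a.project_id = b.id

Result:
name   | project
-------+--------
Design | Titan  
Deploy | Vega   
Audit  | Vega   


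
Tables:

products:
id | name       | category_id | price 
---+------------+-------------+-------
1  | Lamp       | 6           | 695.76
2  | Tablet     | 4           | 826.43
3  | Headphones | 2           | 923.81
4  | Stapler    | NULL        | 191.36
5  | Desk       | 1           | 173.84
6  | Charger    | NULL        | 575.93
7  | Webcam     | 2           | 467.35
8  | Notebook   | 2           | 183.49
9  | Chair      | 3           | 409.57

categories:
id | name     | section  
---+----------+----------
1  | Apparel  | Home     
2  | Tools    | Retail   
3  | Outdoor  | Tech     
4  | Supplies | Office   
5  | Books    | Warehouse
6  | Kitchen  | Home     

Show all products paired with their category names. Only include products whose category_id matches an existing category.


INNER JOIN keeps only products rows whose category_id matches an id in categories. Walk through each product:
  - product 1 (Lamp): category_id=6 -> matches Kitchen
  - product 2 (Tablet): category_id=4 -> matches Supplies
  - product 3 (Headphones): category_id=2 -> matches Tools
  - product 4 (Stapler): category_id=NULL, no match -> dropped
  - product 5 (Desk): category_id=1 -> matches Apparel
  - product 6 (Charger): category_id=NULL, no match -> dropped
  - product 7 (Webcam): category_id=2 -> matches Tools
  - product 8 (Notebook): category_id=2 -> matches Tools
  - product 9 (Chair): category_id=3 -> matches Outdoor
So 2 of 9 rows are dropped.

SQL:
SELECT a.name, b.name AS category
FROM products a
INNER JOIN categories b ON a.category_id = b.id

Result:
name       | category
-----------+---------
Lamp       | Kitchen 
Tablet     | Supplies
Headphones | Tools   
Desk       | Apparel 
Webcam     | Tools   
Notebook   | Tools   
Chair      | Outdoor 


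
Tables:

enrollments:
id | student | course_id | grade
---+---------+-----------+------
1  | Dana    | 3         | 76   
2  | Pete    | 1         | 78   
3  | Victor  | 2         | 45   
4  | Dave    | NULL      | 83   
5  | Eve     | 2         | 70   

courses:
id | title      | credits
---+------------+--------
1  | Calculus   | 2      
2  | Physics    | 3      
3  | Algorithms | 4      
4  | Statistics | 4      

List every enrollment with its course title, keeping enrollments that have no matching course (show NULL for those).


LEFT JOIN keeps every row from enrollments (the left table); where course_id has no match in courses, the course columns become NULL. Walk through each enrollment:
  - enrollment 1 (Dana): course_id=3 -> matches Algorithms
  - enrollment 2 (Pete): course_id=1 -> matches Calculus
  - enrollment 3 (Victor): course_id=2 -> matches Physics
  - enrollment 4 (Dave): course_id=NULL, no match -> kept with NULL
  - enrollment 5 (Eve): course_id=2 -> matches Physics
All 5 rows appear; 1 has NULL course.

SQL:
SELECT a.student, b.title AS course
FROM enrollments a
LEFT JOIN courses b ON a.course_id = b.id

Result:
student | course    
--------+-----------
Dana    | Algorithms
Pete    | Calculus  
Victor  | Physics   
Dave    | NULL      
Eve     | Physics   


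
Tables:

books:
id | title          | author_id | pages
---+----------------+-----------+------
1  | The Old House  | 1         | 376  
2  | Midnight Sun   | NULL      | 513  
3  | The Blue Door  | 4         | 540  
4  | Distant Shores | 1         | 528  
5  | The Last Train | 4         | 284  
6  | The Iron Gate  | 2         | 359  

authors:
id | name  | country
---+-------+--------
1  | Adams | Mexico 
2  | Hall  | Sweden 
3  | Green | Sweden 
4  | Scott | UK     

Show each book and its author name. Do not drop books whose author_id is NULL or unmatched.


LEFT JOIN keeps every row from books (the left table); where author_id has no match in authors, the author columns become NULL. Walk through each book:
  - book 1 (The Old House): author_id=1 -> matches Adams
  - book 2 (Midnight Sun): author_id=NULL, no match -> kept with NULL
  - book 3 (The Blue Door): author_id=4 -> matches Scott
  - book 4 (Distant Shores): author_id=1 -> matches Adams
  - book 5 (The Last Train): author_id=4 -> matches Scott
  - book 6 (The Iron Gate): author_id=2 -> matches Hall
All 6 rows appear; 1 has NULL author.

SQL:
SELECT a.title, b.name AS author
FROM books a
LEFT JOIN authors b ON a.author_id = b.id

Result:
title          | author
---------------+-------
The Old House  | Adams 
Midnight Sun   | NULL  
The Blue Door  | Scott 
Distant Shores | Adams 
The Last Train | Scott 
The Iron Gate  | Hall  


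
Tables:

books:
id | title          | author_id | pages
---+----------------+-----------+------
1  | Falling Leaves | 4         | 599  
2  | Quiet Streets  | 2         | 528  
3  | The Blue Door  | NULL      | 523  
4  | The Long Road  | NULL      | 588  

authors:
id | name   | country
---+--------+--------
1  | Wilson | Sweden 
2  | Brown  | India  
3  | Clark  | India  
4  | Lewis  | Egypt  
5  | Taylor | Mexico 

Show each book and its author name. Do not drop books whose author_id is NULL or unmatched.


LEFT JOIN keeps every row from books (the left table); where author_id has no match in authors, the author columns become NULL. Walk through each book:
  - book 1 (Falling Leaves): author_id=4 -> matches Lewis
  - book 2 (Quiet Streets): author_id=2 -> matches Brown
  - book 3 (The Blue Door): author_id=NULL, no match -> kept with NULL
  - book 4 (The Long Road): author_id=NULL, no match -> kept with NULL
All 4 rows appear; 2 have NULL author.

SQL:
SELECT a.title, b.name AS author
FROM books a
LEFT JOIN authors b ON a.author_id = b.id

Result:
title          | author
---------------+-------
Falling Leaves | Lewis 
Quiet Streets  | Brown 
The Blue Door  | NULL  
The Long Road  | NULL  


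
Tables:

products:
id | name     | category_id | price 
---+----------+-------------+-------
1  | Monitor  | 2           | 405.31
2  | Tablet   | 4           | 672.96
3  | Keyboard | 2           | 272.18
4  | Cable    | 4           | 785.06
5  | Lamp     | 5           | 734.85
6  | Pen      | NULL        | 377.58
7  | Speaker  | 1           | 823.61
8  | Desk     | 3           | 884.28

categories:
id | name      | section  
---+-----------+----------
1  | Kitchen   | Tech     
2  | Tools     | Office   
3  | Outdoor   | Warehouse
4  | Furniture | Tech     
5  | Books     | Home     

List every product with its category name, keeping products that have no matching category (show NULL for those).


LEFT JOIN keeps every row from products (the left table); where category_id has no match in categories, the category columns become NULL. Walk through each product:
  - product 1 (Monitor): category_id=2 -> matches Tools
  - product 2 (Tablet): category_id=4 -> matches Furniture
  - product 3 (Keyboard): category_id=2 -> matches Tools
  - product 4 (Cable): category_id=4 -> matches Furniture
  - product 5 (Lamp): category_id=5 -> matches Books
  - product 6 (Pen): category_id=NULL, no match -> kept with NULL
  - product 7 (Speaker): category_id=1 -> matches Kitchen
  - product 8 (Desk): category_id=3 -> matches Outdoor
All 8 rows appear; 1 has NULL category.

SQL:
SELECT a.name, b.name AS category
FROM products a
LEFT JOIN categories b ON a.category_id = b.id

Result:
name     | category 
---------+----------
Monitor  | Tools    
Tablet   | Furniture
Keyboard | Tools    
Cable    | Furniture
Lamp     | Books    
Pen      | NULL     
Speaker  | Kitchen  
Desk     | Outdoor  


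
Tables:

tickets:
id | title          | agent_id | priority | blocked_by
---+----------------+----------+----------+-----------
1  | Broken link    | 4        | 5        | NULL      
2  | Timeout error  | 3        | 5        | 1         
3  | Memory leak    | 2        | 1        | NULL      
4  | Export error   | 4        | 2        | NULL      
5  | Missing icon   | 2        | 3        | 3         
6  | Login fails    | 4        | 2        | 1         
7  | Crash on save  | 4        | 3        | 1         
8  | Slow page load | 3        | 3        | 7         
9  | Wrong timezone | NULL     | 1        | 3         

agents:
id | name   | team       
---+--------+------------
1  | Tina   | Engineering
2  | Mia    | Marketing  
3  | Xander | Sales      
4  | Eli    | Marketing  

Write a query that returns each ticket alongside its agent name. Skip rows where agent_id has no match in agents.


INNER JOIN keeps only tickets rows whose agent_id matches an id in agents. Walk through each ticket:
  - ticket 1 (Broken link): agent_id=4 -> matches Eli
  - ticket 2 (Timeout error): agent_id=3 -> matches Xander
  - ticket 3 (Memory leak): agent_id=2 -> matches Mia
  - ticket 4 (Export error): agent_id=4 -> matches Eli
  - ticket 5 (Missing icon): agent_id=2 -> matches Mia
  - ticket 6 (Login fails): agent_id=4 -> matches Eli
  - ticket 7 (Crash on save): agent_id=4 -> matches Eli
  - ticket 8 (Slow page load): agent_id=3 -> matches Xander
  - ticket 9 (Wrong timezone): agent_id=NULL, no match -> dropped
So 1 of 9 rows is dropped.

SQL:
SELECT a.title, b.name AS agent
FROM tickets a
INNER JOIN agents b ON a.agent_id = b.id

Result:
title          | agent 
---------------+-------
Broken link    | Eli   
Timeout error  | Xander
Memory leak    | Mia   
Export error   | Eli   
Missing icon   | Mia   
Login fails    | Eli   
Crash on save  | Eli   
Slow page load | Xander
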